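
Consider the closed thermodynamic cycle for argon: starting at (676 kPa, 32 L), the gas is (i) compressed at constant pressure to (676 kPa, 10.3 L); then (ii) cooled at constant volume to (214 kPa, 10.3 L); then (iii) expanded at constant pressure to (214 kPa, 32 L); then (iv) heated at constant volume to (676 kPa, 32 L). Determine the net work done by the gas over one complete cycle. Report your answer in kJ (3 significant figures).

Constant-volume legs do no work.
W(i) = (676)(10.3 − 32) = -14669 J; W(iii) = (214)(32 − 10.3) = 4644 J.
W_net = -14669 + 4644 = -10025 J (the counter-clockwise enclosed area).

W_net ≈ -10.0 kJ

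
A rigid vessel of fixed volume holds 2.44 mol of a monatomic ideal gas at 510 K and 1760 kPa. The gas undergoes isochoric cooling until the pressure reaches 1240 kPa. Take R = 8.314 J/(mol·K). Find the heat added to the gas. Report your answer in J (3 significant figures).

Constant volume ⇒ W = 0, so Q = ΔU = nCᵥΔT with Cᵥ = 3R/2 = 12.47 J/(mol·K).
At constant V, T₂/T₁ = P₂/P₁ ⇒ ΔT = T₁(P₂/P₁ − 1) = 510·(1240/1760 − 1) = -150.7 K.
ΔU = (2.44)(12.47)(-150.7) = -4585 J.

Q ≈ -4590 J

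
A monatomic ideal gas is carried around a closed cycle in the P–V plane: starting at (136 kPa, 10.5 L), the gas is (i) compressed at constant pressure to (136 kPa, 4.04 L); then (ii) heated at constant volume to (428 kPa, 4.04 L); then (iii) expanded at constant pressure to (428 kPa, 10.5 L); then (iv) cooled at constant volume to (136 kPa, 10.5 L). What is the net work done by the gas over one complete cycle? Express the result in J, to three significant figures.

Constant-volume legs do no work.
W(i) = (136)(4.04 − 10.5) = -878.6 J; W(iii) = (428)(10.5 − 4.04) = 2765 J.
W_net = -878.6 + 2765 = 1886 J (the clockwise enclosed area).

W_net ≈ 1890 J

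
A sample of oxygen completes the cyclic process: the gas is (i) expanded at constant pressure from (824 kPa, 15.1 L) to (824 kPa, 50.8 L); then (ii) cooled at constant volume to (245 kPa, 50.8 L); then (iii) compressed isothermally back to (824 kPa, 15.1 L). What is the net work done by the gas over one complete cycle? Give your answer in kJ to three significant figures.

W_net ≈ 14.3 kJ

Leg (i): W = PΔV = (824)(50.8 − 15.1) = 29417 J.
Leg (ii): W = 0.
Leg (iii): W = PᵢVᵢ ln(V_f/Vᵢ) = (12446) ln(15.1/50.8) = -15100 J.
W_net = 29417 − 15100 = 14317 J.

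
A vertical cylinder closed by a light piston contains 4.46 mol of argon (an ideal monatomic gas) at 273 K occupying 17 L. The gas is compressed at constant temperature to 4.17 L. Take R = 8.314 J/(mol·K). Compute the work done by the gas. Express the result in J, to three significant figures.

Isothermal: W = nRT ln(V₂/V₁).
W = (4.46)(8.314)(273) × ln(4.17/17)
  = 10123 × -1.405
W_by_gas = -14226 J.

W ≈ -14200 J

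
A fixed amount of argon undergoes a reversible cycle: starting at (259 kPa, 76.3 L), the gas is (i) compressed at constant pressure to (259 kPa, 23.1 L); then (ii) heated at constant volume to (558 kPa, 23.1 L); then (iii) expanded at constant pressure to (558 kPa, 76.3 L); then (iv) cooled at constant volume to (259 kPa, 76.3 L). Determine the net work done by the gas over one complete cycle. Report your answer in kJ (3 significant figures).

Constant-volume legs do no work.
W(i) = (259)(23.1 − 76.3) = -13779 J; W(iii) = (558)(76.3 − 23.1) = 29686 J.
W_net = -13779 + 29686 = 15907 J (the clockwise enclosed area).

W_net ≈ 15.9 kJ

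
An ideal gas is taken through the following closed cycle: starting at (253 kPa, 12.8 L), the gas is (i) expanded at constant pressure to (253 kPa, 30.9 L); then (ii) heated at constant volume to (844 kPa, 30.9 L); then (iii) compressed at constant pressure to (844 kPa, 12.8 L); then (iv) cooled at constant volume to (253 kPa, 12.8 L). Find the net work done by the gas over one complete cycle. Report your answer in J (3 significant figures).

W_net ≈ -10700 J

Constant-volume legs do no work.
W(i) = (253)(30.9 − 12.8) = 4579 J; W(iii) = (844)(12.8 − 30.9) = -15276 J.
W_net = 4579 − 15276 = -10697 J (the counter-clockwise enclosed area).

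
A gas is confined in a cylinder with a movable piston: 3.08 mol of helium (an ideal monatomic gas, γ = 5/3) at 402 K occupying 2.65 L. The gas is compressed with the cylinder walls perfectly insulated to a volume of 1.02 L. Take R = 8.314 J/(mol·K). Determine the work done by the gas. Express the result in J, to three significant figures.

W ≈ -13700 J

Adiabatic: TV^(γ−1) = const with γ = 5/3.
T₂ = T₁ (V₁/V₂)^(γ−1) = 402 × (2.65/1.02)^0.667 = 402 × 1.89 = 759.7 K.
W_by = nCᵥ(T₁ − T₂) = (3.08)(12.47)(402 − 759.7) = -13740 J.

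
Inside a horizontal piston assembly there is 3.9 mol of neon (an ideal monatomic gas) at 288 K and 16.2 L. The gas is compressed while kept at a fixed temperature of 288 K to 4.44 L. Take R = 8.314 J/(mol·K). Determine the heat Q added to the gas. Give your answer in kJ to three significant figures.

Q ≈ -12.1 kJ

Isothermal ⇒ ΔU = 0, so Q = W = nRT ln(V₂/V₁).
Q = (3.9)(8.314)(288) ln(4.44/16.2) = 9338 × -1.294 = -12087 J.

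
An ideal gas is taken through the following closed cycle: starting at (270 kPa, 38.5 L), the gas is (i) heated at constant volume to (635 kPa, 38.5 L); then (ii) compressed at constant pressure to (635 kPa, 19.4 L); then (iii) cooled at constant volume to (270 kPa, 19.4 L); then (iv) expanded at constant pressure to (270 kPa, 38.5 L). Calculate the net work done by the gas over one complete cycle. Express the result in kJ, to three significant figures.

W_net ≈ -6.97 kJ

Constant-volume legs do no work.
W(ii) = (635)(19.4 − 38.5) = -12128 J; W(iv) = (270)(38.5 − 19.4) = 5157 J.
W_net = -12128 + 5157 = -6972 J (the counter-clockwise enclosed area).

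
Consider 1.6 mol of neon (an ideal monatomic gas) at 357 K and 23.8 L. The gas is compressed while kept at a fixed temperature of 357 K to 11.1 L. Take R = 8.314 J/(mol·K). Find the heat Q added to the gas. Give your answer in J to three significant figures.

Isothermal ⇒ ΔU = 0, so Q = W = nRT ln(V₂/V₁).
Q = (1.6)(8.314)(357) ln(11.1/23.8) = 4749 × -0.7627 = -3622 J.

Q ≈ -3620 J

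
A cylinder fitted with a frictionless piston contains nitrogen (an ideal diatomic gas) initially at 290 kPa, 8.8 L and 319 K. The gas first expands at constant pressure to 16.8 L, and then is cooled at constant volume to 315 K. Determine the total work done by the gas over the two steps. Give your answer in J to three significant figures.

W_total ≈ 2320 J

Step 1 (isobaric): W = PΔV = (290 kPa)(16.8 − 8.8 L) = 2320 J.
Step 2 (isochoric): W = 0 (constant volume).
W_total = 2320 + 0 = 2320 J.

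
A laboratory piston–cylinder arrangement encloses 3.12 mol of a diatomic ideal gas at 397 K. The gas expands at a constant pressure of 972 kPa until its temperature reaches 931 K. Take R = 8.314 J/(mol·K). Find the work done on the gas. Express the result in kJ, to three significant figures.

W ≈ -13.9 kJ

Isobaric: W = P ΔV = nR ΔT.
W = (3.12)(8.314)(931 − 397) = 13852 J.
Work on gas = −W_by = -13852 J.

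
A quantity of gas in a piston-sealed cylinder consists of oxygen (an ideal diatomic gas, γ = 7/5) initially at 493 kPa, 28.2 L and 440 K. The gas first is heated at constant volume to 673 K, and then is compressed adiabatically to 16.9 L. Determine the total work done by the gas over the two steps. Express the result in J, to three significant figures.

Step 1 (isochoric): W = 0 (constant volume).
After step 1: P = 754.1 kPa (V unchanged).
Step 2 (adiabatic): W = (P₁V₁ − P₂V₂)/(γ−1) = (21265 − 26098)/0.4 = -12083 J.
W_total = 0 − 12083 = -12083 J.

W_total ≈ -12100 J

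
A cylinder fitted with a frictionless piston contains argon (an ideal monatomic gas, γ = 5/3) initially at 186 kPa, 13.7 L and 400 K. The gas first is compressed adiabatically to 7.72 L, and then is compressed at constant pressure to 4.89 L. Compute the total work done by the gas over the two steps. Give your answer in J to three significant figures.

W_total ≈ -3150 J

Step 1 (adiabatic): W = (P₁V₁ − P₂V₂)/(γ−1) = (2548 − 3735)/0.667 = -1780 J.
After step 1: P = 483.8 kPa, V = 7.72 L, T = 586.3 K.
Step 2 (isobaric): W = PΔV = (483.8 kPa)(4.89 − 7.72 L) = -1369 J.
W_total = -1780 − 1369 = -3150 J.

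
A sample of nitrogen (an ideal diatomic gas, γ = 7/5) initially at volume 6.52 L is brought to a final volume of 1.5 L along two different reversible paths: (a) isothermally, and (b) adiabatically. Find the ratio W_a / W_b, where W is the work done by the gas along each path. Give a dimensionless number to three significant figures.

W_a / W_b ≈ 0.735

Path (a) isothermal: W = P₁V₁ ln(V₂/V₁) → W_a/(P₁V₁) = -1.469.
Path (b) adiabatic: W = P₁V₁(1 − (V₁/V₂)^(γ−1))/(γ−1) → W_b/(P₁V₁) = -2.
W_a / W_b = -1.469 / -2 = 0.7347.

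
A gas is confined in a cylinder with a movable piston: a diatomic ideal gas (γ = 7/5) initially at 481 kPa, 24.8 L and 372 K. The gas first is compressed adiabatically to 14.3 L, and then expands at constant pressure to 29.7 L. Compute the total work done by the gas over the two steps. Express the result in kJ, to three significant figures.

W_total ≈ 8.66 kJ

Step 1 (adiabatic): W = (P₁V₁ − P₂V₂)/(γ−1) = (11929 − 14868)/0.4 = -7347 J.
After step 1: P = 1040 kPa, V = 14.3 L, T = 463.6 K.
Step 2 (isobaric): W = PΔV = (1040 kPa)(29.7 − 14.3 L) = 16011 J.
W_total = -7347 + 16011 = 8664 J.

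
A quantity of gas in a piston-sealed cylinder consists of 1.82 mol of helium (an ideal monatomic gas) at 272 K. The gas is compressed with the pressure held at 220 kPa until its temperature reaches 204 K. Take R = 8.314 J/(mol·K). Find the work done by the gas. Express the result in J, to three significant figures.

W ≈ -1030 J

Isobaric: W = P ΔV = nR ΔT.
W = (1.82)(8.314)(204 − 272) = -1029 J.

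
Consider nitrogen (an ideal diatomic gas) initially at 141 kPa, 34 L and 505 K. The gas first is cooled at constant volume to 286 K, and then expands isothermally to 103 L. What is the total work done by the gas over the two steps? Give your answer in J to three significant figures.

Step 1 (isochoric): W = 0 (constant volume).
After step 1: P = 79.85 kPa (V unchanged).
Step 2 (isothermal): W = P₁V₁ ln(V₂/V₁) = (2715) ln(103/34) = 3009 J.
W_total = 0 + 3009 = 3009 J.

W_total ≈ 3010 J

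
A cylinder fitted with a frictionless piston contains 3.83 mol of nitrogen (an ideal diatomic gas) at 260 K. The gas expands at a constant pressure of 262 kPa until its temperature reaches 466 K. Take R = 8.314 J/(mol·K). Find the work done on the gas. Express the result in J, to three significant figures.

W ≈ -6560 J

Isobaric: W = P ΔV = nR ΔT.
W = (3.83)(8.314)(466 − 260) = 6560 J.
Work on gas = −W_by = -6560 J.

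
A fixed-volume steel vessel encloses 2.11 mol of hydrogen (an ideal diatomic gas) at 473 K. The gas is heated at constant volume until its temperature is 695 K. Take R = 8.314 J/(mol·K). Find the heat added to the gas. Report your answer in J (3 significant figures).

Constant volume ⇒ W = 0, so Q = ΔU = nCᵥΔT with Cᵥ = 5R/2 = 20.79 J/(mol·K).
ΔU = (2.11)(20.79)(695 − 473) = 9736 J.

Q ≈ 9740 J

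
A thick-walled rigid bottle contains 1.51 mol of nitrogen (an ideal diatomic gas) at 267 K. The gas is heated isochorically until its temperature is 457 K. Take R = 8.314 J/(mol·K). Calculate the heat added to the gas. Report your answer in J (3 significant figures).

Constant volume ⇒ W = 0, so Q = ΔU = nCᵥΔT with Cᵥ = 5R/2 = 20.79 J/(mol·K).
ΔU = (1.51)(20.79)(457 − 267) = 5963 J.

Q ≈ 5960 J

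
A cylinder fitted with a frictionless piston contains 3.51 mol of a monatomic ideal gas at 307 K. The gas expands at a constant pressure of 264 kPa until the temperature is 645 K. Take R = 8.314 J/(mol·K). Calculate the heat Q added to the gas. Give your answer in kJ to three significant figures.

Q ≈ 24.7 kJ

Isobaric: W = nRΔT = (3.51)(8.314)(338) = 9864 J.
ΔU = nCᵥΔT with Cᵥ = 3R/2: ΔU = (3.51)(12.47)(338) = 14795 J.
Q = ΔU + W = 14795 + 9864 = 24659 J.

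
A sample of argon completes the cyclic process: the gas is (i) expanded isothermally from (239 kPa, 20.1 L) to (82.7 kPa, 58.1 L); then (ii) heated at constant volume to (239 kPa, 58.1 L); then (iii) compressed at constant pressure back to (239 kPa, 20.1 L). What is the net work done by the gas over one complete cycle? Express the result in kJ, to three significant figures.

W_net ≈ -3.98 kJ

Leg (i): W = PᵢVᵢ ln(V_f/Vᵢ) = (4804) ln(58.1/20.1) = 5099 J.
Leg (ii): W = 0.
Leg (iii): W = PΔV = (239)(20.1 − 58.1) = -9082 J.
W_net = 5099 − 9082 = -3983 J.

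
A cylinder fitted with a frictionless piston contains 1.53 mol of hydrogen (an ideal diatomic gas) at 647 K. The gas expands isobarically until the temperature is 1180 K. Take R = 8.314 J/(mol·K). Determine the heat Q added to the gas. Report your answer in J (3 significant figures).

Isobaric: W = nRΔT = (1.53)(8.314)(533) = 6780 J.
ΔU = nCᵥΔT with Cᵥ = 5R/2: ΔU = (1.53)(20.79)(533) = 16950 J.
Q = ΔU + W = 16950 + 6780 = 23730 J.

Q ≈ 23700 J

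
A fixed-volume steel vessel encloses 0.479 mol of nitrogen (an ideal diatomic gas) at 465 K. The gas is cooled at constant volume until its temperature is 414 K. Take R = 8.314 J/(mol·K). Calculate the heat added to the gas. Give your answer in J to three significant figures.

Constant volume ⇒ W = 0, so Q = ΔU = nCᵥΔT with Cᵥ = 5R/2 = 20.79 J/(mol·K).
ΔU = (0.479)(20.79)(414 − 465) = -507.8 J.

Q ≈ -508 J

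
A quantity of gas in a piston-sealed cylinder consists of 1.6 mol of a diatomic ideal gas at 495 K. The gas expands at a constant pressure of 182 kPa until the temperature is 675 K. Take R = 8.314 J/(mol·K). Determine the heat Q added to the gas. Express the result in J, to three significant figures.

Q ≈ 8380 J

Isobaric: W = nRΔT = (1.6)(8.314)(180) = 2394 J.
ΔU = nCᵥΔT with Cᵥ = 5R/2: ΔU = (1.6)(20.79)(180) = 5986 J.
Q = ΔU + W = 5986 + 2394 = 8381 J.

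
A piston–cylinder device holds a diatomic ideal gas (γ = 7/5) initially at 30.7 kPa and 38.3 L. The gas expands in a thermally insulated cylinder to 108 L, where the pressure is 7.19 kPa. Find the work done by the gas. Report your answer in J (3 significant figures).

W ≈ 998 J

Adiabatic: W = (P₁V₁ − P₂V₂)/(γ − 1) with γ = 7/5.
P₁V₁ = 1176 J, P₂V₂ = 776.5 J.
W = (1176 − 776.5) / 0.4 = 998.2 J.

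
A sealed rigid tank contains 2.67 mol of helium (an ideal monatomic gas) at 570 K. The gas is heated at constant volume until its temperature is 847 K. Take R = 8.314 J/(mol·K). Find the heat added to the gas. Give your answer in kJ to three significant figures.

Q ≈ 9.22 kJ

Constant volume ⇒ W = 0, so Q = ΔU = nCᵥΔT with Cᵥ = 3R/2 = 12.47 J/(mol·K).
ΔU = (2.67)(12.47)(847 − 570) = 9223 J.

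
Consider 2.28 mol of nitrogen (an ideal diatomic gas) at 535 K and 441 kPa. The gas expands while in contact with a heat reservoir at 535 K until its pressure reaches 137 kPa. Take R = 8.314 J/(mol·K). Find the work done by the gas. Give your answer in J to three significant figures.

W ≈ 11900 J

Isothermal process: W = nRT ln(V₂/V₁) = nRT ln(P₁/P₂).
W = (2.28)(8.314)(535) × ln(441/137)
  = 10141 × ln(3.219) = 10141 × 1.169
W_by_gas = 11856 J.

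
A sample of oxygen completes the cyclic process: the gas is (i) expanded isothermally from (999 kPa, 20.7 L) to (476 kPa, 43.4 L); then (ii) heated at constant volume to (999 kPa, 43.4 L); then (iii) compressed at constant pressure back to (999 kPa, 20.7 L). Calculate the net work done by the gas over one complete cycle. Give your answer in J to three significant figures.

Leg (i): W = PᵢVᵢ ln(V_f/Vᵢ) = (20679) ln(43.4/20.7) = 15309 J.
Leg (ii): W = 0.
Leg (iii): W = PΔV = (999)(20.7 − 43.4) = -22677 J.
W_net = 15309 − 22677 = -7368 J.

W_net ≈ -7370 J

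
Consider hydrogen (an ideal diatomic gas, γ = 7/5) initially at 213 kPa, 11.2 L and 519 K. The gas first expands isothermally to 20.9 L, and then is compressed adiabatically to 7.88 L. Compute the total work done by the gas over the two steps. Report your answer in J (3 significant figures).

Step 1 (isothermal): W = P₁V₁ ln(V₂/V₁) = (2386) ln(20.9/11.2) = 1488 J.
After step 1: P = 114.1 kPa, V = 20.9 L, T = 519 K.
Step 2 (adiabatic): W = (P₁V₁ − P₂V₂)/(γ−1) = (2386 − 3524)/0.4 = -2846 J.
W_total = 1488 − 2846 = -1358 J.

W_total ≈ -1360 J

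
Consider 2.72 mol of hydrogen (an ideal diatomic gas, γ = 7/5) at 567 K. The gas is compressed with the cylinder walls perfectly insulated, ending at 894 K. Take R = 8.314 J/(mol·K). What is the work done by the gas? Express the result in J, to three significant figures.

Adiabatic ⇒ Q = 0, so W_by = −ΔU = nCᵥ(T₁ − T₂).
Cᵥ = 5R/2 = 20.79 J/(mol·K).
W = (2.72)(20.79)(567 − 894) = -18487 J.

W ≈ -18500 J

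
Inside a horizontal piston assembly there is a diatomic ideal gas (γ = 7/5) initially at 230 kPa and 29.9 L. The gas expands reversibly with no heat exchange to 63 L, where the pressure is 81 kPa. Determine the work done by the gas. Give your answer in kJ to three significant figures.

Adiabatic: W = (P₁V₁ − P₂V₂)/(γ − 1) with γ = 7/5.
P₁V₁ = 6877 J, P₂V₂ = 5103 J.
W = (6877 − 5103) / 0.4 = 4435 J.

W ≈ 4.44 kJ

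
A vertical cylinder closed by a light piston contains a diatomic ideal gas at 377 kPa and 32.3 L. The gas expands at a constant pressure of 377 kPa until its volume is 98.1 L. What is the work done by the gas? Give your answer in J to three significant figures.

W ≈ 24800 J

Isobaric: W = P ΔV.
W = (377 kPa)(98.1 − 32.3 L) = (377)(65.8) = 24807 J.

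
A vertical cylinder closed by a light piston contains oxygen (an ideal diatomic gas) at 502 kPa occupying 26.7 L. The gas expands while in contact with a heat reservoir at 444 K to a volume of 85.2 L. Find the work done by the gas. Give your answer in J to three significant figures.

W ≈ 15600 J

Isothermal: W = nRT ln(V₂/V₁) = P₁V₁ ln(V₂/V₁).
P₁V₁ = (502 kPa)(26.7 L) = 13403 J.
W = 13403 × ln(85.2/26.7) = 13403 × 1.16
W_by_gas = 15552 J.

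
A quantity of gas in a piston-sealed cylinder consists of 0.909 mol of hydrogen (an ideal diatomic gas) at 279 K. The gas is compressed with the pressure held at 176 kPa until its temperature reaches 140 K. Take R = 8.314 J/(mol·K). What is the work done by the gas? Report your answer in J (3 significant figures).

Isobaric: W = P ΔV = nR ΔT.
W = (0.909)(8.314)(140 − 279) = -1050 J.

W ≈ -1050 J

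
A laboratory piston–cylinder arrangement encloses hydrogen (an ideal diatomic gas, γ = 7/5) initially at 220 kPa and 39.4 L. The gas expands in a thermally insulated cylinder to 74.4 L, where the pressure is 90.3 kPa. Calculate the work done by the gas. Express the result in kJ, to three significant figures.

W ≈ 4.87 kJ

Adiabatic: W = (P₁V₁ − P₂V₂)/(γ − 1) with γ = 7/5.
P₁V₁ = 8668 J, P₂V₂ = 6718 J.
W = (8668 − 6718) / 0.4 = 4874 J.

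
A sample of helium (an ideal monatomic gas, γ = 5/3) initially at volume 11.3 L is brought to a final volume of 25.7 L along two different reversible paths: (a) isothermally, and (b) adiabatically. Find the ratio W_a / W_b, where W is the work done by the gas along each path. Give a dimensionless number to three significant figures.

W_a / W_b ≈ 1.30

Path (a) isothermal: W = P₁V₁ ln(V₂/V₁) → W_a/(P₁V₁) = 0.8217.
Path (b) adiabatic: W = P₁V₁(1 − (V₁/V₂)^(γ−1))/(γ−1) → W_b/(P₁V₁) = 0.6327.
W_a / W_b = 0.8217 / 0.6327 = 1.299.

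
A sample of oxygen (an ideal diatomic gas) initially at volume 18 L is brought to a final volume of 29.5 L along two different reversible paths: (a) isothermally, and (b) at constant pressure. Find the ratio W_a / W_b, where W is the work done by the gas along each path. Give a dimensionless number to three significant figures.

W_a / W_b ≈ 0.773

Path (a) isothermal: W = P₁V₁ ln(V₂/V₁) → W_a/(P₁V₁) = 0.494.
Path (b) isobaric: W = P₁(V₂ − V₁) → W_b/(P₁V₁) = 0.6389.
W_a / W_b = 0.494 / 0.6389 = 0.7732.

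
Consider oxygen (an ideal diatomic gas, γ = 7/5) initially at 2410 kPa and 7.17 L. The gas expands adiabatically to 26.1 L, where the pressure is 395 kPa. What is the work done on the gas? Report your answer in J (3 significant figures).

W ≈ -17400 J

Adiabatic: W = (P₁V₁ − P₂V₂)/(γ − 1) with γ = 7/5.
P₁V₁ = 17280 J, P₂V₂ = 10310 J.
W = (17280 − 10310) / 0.4 = 17426 J.
Work on gas = −W_by = -17426 J.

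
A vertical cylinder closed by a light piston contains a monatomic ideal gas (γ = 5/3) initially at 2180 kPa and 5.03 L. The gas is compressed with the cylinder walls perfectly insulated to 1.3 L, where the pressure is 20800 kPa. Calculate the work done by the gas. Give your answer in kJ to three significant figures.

W ≈ -24.1 kJ

Adiabatic: W = (P₁V₁ − P₂V₂)/(γ − 1) with γ = 5/3.
P₁V₁ = 10965 J, P₂V₂ = 27040 J.
W = (10965 − 27040) / 0.6667 = -24112 J.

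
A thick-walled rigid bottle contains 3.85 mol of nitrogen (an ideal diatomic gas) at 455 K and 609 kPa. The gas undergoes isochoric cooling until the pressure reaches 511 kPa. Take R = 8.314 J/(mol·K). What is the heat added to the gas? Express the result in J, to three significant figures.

Q ≈ -5860 J

Constant volume ⇒ W = 0, so Q = ΔU = nCᵥΔT with Cᵥ = 5R/2 = 20.79 J/(mol·K).
At constant V, T₂/T₁ = P₂/P₁ ⇒ ΔT = T₁(P₂/P₁ − 1) = 455·(511/609 − 1) = -73.22 K.
ΔU = (3.85)(20.79)(-73.22) = -5859 J.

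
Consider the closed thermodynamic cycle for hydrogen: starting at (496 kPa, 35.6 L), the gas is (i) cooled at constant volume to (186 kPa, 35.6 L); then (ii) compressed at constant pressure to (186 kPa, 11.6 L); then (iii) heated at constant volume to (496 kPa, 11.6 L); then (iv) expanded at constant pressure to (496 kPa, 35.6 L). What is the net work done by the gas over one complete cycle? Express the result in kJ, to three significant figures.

Constant-volume legs do no work.
W(ii) = (186)(11.6 − 35.6) = -4464 J; W(iv) = (496)(35.6 − 11.6) = 11904 J.
W_net = -4464 + 11904 = 7440 J (the clockwise enclosed area).

W_net ≈ 7.44 kJ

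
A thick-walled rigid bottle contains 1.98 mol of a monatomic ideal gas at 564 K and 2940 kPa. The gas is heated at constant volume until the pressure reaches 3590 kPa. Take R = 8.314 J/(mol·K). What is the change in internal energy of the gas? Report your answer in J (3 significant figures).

Constant volume ⇒ W = 0, so Q = ΔU = nCᵥΔT with Cᵥ = 3R/2 = 12.47 J/(mol·K).
At constant V, T₂/T₁ = P₂/P₁ ⇒ ΔT = T₁(P₂/P₁ − 1) = 564·(3590/2940 − 1) = 124.7 K.
ΔU = (1.98)(12.47)(124.7) = 3079 J.

ΔU ≈ 3080 J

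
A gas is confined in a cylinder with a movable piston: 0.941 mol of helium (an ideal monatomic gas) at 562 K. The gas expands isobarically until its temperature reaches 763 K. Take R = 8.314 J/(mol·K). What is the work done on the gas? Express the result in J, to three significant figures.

Isobaric: W = P ΔV = nR ΔT.
W = (0.941)(8.314)(763 − 562) = 1573 J.
Work on gas = −W_by = -1573 J.

W ≈ -1570 J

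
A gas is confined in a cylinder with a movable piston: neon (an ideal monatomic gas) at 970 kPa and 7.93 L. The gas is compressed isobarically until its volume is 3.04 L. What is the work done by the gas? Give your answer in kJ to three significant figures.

Isobaric: W = P ΔV.
W = (970 kPa)(3.04 − 7.93 L) = (970)(-4.89) = -4743 J.

W ≈ -4.74 kJ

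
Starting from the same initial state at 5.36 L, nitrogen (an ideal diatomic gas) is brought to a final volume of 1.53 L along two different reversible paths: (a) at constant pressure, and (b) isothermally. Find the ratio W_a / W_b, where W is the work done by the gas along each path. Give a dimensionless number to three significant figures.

Path (a) isobaric: W = P₁(V₂ − V₁) → W_a/(P₁V₁) = -0.7146.
Path (b) isothermal: W = P₁V₁ ln(V₂/V₁) → W_b/(P₁V₁) = -1.254.
W_a / W_b = -0.7146 / -1.254 = 0.57.

W_a / W_b ≈ 0.570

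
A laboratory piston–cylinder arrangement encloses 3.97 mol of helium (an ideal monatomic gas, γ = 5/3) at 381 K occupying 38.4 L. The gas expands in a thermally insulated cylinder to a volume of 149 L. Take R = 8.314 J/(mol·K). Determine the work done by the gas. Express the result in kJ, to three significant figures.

Adiabatic: TV^(γ−1) = const with γ = 5/3.
T₂ = T₁ (V₁/V₂)^(γ−1) = 381 × (38.4/149)^0.667 = 381 × 0.405 = 154.3 K.
W_by = nCᵥ(T₁ − T₂) = (3.97)(12.47)(381 − 154.3) = 11224 J.

W ≈ 11.2 kJ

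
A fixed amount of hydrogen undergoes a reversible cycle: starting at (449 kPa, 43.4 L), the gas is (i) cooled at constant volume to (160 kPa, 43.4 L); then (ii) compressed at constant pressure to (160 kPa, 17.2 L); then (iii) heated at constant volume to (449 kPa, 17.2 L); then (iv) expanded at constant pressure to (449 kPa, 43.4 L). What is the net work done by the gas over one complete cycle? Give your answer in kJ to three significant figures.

W_net ≈ 7.57 kJ

Constant-volume legs do no work.
W(ii) = (160)(17.2 − 43.4) = -4192 J; W(iv) = (449)(43.4 − 17.2) = 11764 J.
W_net = -4192 + 11764 = 7572 J (the clockwise enclosed area).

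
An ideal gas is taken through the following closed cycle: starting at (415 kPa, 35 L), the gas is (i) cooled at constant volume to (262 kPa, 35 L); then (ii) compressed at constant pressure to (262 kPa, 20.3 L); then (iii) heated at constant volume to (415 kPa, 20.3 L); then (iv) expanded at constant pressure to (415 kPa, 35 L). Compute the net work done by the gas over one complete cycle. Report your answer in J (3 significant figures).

Constant-volume legs do no work.
W(ii) = (262)(20.3 − 35) = -3851 J; W(iv) = (415)(35 − 20.3) = 6100 J.
W_net = -3851 + 6100 = 2249 J (the clockwise enclosed area).

W_net ≈ 2250 J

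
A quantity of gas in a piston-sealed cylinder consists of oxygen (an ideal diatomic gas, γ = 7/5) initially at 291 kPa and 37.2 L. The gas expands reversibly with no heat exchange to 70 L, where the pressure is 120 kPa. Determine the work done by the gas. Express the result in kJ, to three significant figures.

Adiabatic: W = (P₁V₁ − P₂V₂)/(γ − 1) with γ = 7/5.
P₁V₁ = 10825 J, P₂V₂ = 8400 J.
W = (10825 − 8400) / 0.4 = 6063 J.

W ≈ 6.06 kJ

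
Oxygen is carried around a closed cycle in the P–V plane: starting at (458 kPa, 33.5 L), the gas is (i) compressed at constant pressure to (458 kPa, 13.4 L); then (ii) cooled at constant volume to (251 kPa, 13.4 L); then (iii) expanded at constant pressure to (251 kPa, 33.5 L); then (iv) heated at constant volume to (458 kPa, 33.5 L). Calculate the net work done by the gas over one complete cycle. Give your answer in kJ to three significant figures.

W_net ≈ -4.16 kJ

Constant-volume legs do no work.
W(i) = (458)(13.4 − 33.5) = -9206 J; W(iii) = (251)(33.5 − 13.4) = 5045 J.
W_net = -9206 + 5045 = -4161 J (the counter-clockwise enclosed area).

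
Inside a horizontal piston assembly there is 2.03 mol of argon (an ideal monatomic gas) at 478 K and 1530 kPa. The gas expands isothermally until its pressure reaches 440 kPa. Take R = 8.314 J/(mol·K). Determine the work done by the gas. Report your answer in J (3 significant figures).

W ≈ 10100 J

Isothermal process: W = nRT ln(V₂/V₁) = nRT ln(P₁/P₂).
W = (2.03)(8.314)(478) × ln(1530/440)
  = 8067 × ln(3.477) = 8067 × 1.246
W_by_gas = 10054 J.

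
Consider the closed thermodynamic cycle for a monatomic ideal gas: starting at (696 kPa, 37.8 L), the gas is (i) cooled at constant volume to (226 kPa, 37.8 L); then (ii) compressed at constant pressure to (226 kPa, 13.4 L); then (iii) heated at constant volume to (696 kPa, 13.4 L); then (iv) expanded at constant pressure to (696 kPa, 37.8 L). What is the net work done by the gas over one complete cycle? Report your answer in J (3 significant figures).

W_net ≈ 11500 J

Constant-volume legs do no work.
W(ii) = (226)(13.4 − 37.8) = -5514 J; W(iv) = (696)(37.8 − 13.4) = 16982 J.
W_net = -5514 + 16982 = 11468 J (the clockwise enclosed area).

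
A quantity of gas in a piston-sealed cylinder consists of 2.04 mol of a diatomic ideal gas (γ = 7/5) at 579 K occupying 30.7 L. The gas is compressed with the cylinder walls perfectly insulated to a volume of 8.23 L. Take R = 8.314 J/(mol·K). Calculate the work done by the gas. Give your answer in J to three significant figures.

Adiabatic: TV^(γ−1) = const with γ = 7/5.
T₂ = T₁ (V₁/V₂)^(γ−1) = 579 × (30.7/8.23)^0.4 = 579 × 1.693 = 980.3 K.
W_by = nCᵥ(T₁ − T₂) = (2.04)(20.79)(579 − 980.3) = -17017 J.

W ≈ -17000 J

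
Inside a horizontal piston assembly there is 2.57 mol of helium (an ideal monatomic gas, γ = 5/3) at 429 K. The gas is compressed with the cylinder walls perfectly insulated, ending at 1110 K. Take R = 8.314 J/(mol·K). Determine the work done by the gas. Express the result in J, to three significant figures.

W ≈ -21800 J

Adiabatic ⇒ Q = 0, so W_by = −ΔU = nCᵥ(T₁ − T₂).
Cᵥ = 3R/2 = 12.47 J/(mol·K).
W = (2.57)(12.47)(429 − 1110) = -21826 J.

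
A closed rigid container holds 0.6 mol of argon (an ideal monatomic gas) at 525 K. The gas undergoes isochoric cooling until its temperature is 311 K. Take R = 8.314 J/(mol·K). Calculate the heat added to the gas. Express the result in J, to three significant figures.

Q ≈ -1600 J

Constant volume ⇒ W = 0, so Q = ΔU = nCᵥΔT with Cᵥ = 3R/2 = 12.47 J/(mol·K).
ΔU = (0.6)(12.47)(311 − 525) = -1601 J.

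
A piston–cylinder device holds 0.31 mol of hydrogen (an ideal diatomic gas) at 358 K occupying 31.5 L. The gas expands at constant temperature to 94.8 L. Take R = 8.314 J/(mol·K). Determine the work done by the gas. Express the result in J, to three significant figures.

W ≈ 1020 J

Isothermal: W = nRT ln(V₂/V₁).
W = (0.31)(8.314)(358) × ln(94.8/31.5)
  = 922.7 × 1.102
W_by_gas = 1017 J.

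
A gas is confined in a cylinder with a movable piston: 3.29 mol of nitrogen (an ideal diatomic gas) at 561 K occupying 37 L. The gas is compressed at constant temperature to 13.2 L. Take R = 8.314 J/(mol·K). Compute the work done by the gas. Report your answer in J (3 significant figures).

W ≈ -15800 J

Isothermal: W = nRT ln(V₂/V₁).
W = (3.29)(8.314)(561) × ln(13.2/37)
  = 15345 × -1.031
W_by_gas = -15816 J.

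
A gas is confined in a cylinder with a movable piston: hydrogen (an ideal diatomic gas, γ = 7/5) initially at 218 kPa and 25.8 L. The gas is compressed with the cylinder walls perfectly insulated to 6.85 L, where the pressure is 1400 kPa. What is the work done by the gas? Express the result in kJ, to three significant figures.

W ≈ -9.91 kJ

Adiabatic: W = (P₁V₁ − P₂V₂)/(γ − 1) with γ = 7/5.
P₁V₁ = 5624 J, P₂V₂ = 9590 J.
W = (5624 − 9590) / 0.4 = -9914 J.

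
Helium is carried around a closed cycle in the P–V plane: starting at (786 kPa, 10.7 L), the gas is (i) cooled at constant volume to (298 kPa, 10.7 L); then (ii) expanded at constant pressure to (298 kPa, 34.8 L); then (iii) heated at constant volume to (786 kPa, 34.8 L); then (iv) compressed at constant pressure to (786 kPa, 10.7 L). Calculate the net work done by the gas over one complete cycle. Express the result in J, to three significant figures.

Constant-volume legs do no work.
W(ii) = (298)(34.8 − 10.7) = 7182 J; W(iv) = (786)(10.7 − 34.8) = -18943 J.
W_net = 7182 − 18943 = -11761 J (the counter-clockwise enclosed area).

W_net ≈ -11800 J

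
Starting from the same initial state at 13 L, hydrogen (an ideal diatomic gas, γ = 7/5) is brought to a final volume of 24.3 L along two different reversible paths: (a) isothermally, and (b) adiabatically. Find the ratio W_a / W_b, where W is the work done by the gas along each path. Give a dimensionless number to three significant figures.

Path (a) isothermal: W = P₁V₁ ln(V₂/V₁) → W_a/(P₁V₁) = 0.6255.
Path (b) adiabatic: W = P₁V₁(1 − (V₁/V₂)^(γ−1))/(γ−1) → W_b/(P₁V₁) = 0.5534.
W_a / W_b = 0.6255 / 0.5534 = 1.13.

W_a / W_b ≈ 1.13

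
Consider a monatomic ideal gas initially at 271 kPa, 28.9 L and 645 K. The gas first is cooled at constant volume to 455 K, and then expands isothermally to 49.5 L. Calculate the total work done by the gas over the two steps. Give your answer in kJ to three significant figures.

Step 1 (isochoric): W = 0 (constant volume).
After step 1: P = 191.2 kPa (V unchanged).
Step 2 (isothermal): W = P₁V₁ ln(V₂/V₁) = (5525) ln(49.5/28.9) = 2973 J.
W_total = 0 + 2973 = 2973 J.

W_total ≈ 2.97 kJ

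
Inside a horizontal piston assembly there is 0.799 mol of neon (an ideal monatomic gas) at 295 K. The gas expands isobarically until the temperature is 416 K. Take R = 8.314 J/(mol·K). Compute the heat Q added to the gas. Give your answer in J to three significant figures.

Q ≈ 2010 J

Isobaric: W = nRΔT = (0.799)(8.314)(121) = 803.8 J.
ΔU = nCᵥΔT with Cᵥ = 3R/2: ΔU = (0.799)(12.47)(121) = 1206 J.
Q = ΔU + W = 1206 + 803.8 = 2009 J.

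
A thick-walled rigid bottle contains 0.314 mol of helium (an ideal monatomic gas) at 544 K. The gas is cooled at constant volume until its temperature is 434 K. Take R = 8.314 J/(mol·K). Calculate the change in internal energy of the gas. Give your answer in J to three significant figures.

Constant volume ⇒ W = 0, so Q = ΔU = nCᵥΔT with Cᵥ = 3R/2 = 12.47 J/(mol·K).
ΔU = (0.314)(12.47)(434 − 544) = -430.7 J.

ΔU ≈ -431 J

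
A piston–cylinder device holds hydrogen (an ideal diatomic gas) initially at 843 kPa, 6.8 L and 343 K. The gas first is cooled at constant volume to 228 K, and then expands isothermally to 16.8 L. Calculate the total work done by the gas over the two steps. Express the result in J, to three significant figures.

W_total ≈ 3450 J

Step 1 (isochoric): W = 0 (constant volume).
After step 1: P = 560.4 kPa (V unchanged).
Step 2 (isothermal): W = P₁V₁ ln(V₂/V₁) = (3810) ln(16.8/6.8) = 3446 J.
W_total = 0 + 3446 = 3446 J.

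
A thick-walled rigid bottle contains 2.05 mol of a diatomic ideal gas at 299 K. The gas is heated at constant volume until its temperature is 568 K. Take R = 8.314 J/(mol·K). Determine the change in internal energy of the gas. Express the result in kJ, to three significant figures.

ΔU ≈ 11.5 kJ

Constant volume ⇒ W = 0, so Q = ΔU = nCᵥΔT with Cᵥ = 5R/2 = 20.79 J/(mol·K).
ΔU = (2.05)(20.79)(568 − 299) = 11462 J.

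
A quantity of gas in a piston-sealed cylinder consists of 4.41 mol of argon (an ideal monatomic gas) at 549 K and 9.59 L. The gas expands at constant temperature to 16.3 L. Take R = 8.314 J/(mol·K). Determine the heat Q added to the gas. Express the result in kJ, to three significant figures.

Q ≈ 10.7 kJ

Isothermal ⇒ ΔU = 0, so Q = W = nRT ln(V₂/V₁).
Q = (4.41)(8.314)(549) ln(16.3/9.59) = 20129 × 0.5304 = 10677 J.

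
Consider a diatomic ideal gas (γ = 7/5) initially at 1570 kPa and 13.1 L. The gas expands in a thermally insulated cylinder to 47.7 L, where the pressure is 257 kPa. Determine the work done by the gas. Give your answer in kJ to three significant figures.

Adiabatic: W = (P₁V₁ − P₂V₂)/(γ − 1) with γ = 7/5.
P₁V₁ = 20567 J, P₂V₂ = 12259 J.
W = (20567 − 12259) / 0.4 = 20770 J.

W ≈ 20.8 kJ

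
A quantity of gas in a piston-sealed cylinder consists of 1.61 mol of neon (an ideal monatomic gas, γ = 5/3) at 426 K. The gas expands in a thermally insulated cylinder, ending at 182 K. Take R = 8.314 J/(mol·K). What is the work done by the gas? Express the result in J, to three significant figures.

Adiabatic ⇒ Q = 0, so W_by = −ΔU = nCᵥ(T₁ − T₂).
Cᵥ = 3R/2 = 12.47 J/(mol·K).
W = (1.61)(12.47)(426 − 182) = 4899 J.

W ≈ 4900 J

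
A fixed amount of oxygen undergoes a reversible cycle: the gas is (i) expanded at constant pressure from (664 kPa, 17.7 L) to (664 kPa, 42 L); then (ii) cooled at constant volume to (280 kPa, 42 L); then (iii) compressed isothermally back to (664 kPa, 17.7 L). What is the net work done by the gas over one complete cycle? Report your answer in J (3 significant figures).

Leg (i): W = PΔV = (664)(42 − 17.7) = 16135 J.
Leg (ii): W = 0.
Leg (iii): W = PᵢVᵢ ln(V_f/Vᵢ) = (11760) ln(17.7/42) = -10162 J.
W_net = 16135 − 10162 = 5973 J.

W_net ≈ 5970 J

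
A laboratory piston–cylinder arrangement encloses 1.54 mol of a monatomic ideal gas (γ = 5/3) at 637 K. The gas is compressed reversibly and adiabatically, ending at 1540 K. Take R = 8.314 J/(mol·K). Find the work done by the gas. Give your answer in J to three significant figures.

Adiabatic ⇒ Q = 0, so W_by = −ΔU = nCᵥ(T₁ − T₂).
Cᵥ = 3R/2 = 12.47 J/(mol·K).
W = (1.54)(12.47)(637 − 1540) = -17342 J.

W ≈ -17300 J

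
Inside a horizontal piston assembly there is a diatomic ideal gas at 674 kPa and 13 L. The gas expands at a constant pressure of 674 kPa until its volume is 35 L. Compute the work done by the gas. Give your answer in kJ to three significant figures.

Isobaric: W = P ΔV.
W = (674 kPa)(35 − 13 L) = (674)(22) = 14828 J.

W ≈ 14.8 kJ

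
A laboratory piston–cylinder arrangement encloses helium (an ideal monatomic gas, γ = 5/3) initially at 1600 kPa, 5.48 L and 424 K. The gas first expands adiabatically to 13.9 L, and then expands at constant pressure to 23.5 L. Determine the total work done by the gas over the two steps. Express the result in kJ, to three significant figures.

Step 1 (adiabatic): W = (P₁V₁ − P₂V₂)/(γ−1) = (8768 − 4714)/0.667 = 6081 J.
After step 1: P = 339.2 kPa, V = 13.9 L, T = 228 K.
Step 2 (isobaric): W = PΔV = (339.2 kPa)(23.5 − 13.9 L) = 3256 J.
W_total = 6081 + 3256 = 9337 J.

W_total ≈ 9.34 kJ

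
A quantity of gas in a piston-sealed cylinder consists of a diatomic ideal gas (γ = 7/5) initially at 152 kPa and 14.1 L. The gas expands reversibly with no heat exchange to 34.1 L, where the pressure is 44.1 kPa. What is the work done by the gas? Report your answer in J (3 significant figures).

W ≈ 1600 J

Adiabatic: W = (P₁V₁ − P₂V₂)/(γ − 1) with γ = 7/5.
P₁V₁ = 2143 J, P₂V₂ = 1504 J.
W = (2143 − 1504) / 0.4 = 1598 J.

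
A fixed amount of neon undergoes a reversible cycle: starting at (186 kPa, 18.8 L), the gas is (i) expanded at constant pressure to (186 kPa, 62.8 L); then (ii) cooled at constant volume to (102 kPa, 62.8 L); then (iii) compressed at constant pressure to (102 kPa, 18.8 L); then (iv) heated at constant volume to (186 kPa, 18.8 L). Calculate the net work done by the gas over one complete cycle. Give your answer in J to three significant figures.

W_net ≈ 3700 J

Constant-volume legs do no work.
W(i) = (186)(62.8 − 18.8) = 8184 J; W(iii) = (102)(18.8 − 62.8) = -4488 J.
W_net = 8184 − 4488 = 3696 J (the clockwise enclosed area).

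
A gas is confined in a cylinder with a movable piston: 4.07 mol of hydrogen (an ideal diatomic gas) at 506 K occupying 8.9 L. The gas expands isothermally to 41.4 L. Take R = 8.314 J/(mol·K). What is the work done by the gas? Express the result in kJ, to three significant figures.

W ≈ 26.3 kJ

Isothermal: W = nRT ln(V₂/V₁).
W = (4.07)(8.314)(506) × ln(41.4/8.9)
  = 17122 × 1.537
W_by_gas = 26320 J.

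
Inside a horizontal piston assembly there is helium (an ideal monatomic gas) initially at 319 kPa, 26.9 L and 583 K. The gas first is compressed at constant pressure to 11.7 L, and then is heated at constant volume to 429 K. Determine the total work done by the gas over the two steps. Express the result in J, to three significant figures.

Step 1 (isobaric): W = PΔV = (319 kPa)(11.7 − 26.9 L) = -4849 J.
Step 2 (isochoric): W = 0 (constant volume).
W_total = -4849 + 0 = -4849 J.

W_total ≈ -4850 J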